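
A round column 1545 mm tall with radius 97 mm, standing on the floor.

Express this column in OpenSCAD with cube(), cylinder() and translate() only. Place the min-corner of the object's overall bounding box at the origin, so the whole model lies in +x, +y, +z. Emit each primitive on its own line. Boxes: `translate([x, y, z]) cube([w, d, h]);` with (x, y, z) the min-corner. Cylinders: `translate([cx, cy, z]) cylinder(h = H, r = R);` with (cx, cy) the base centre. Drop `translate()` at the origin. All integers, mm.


translate([97, 97, 0]) cylinder(h = 1545, r = 97);


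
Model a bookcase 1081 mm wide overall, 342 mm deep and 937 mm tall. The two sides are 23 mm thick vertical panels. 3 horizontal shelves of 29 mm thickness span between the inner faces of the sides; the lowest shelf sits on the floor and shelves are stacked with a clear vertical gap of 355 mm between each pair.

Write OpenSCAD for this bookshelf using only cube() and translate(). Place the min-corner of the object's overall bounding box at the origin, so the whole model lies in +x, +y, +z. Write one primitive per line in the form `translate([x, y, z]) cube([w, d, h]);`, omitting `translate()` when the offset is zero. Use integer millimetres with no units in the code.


cube([23, 342, 937]);
translate([1058, 0, 0]) cube([23, 342, 937]);
translate([23, 0, 0]) cube([1035, 342, 29]);
translate([23, 0, 384]) cube([1035, 342, 29]);
translate([23, 0, 768]) cube([1035, 342, 29]);


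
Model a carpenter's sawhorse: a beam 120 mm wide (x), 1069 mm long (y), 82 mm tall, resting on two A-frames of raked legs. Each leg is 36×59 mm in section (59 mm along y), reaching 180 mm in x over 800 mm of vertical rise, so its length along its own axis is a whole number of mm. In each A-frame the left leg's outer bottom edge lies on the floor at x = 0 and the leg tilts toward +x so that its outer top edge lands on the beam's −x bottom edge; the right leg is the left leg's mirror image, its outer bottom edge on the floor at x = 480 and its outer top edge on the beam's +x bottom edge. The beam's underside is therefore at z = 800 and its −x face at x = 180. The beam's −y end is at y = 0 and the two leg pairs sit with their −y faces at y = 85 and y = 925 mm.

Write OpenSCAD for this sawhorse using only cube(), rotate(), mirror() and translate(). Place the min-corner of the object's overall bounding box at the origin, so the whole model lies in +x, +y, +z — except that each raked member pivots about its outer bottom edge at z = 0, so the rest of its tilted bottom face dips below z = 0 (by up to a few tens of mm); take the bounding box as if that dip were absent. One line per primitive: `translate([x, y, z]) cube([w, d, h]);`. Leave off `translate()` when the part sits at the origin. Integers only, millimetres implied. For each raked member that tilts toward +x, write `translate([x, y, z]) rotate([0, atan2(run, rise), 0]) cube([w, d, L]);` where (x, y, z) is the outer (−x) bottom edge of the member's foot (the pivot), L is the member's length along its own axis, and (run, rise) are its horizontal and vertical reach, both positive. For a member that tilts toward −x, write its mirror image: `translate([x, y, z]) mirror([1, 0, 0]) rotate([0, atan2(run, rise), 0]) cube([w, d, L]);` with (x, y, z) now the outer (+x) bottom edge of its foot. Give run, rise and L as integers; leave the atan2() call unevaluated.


translate([180, 0, 800]) cube([120, 1069, 82]);
translate([0, 85, 0]) rotate([0, atan2(180, 800), 0]) cube([36, 59, 820]);
translate([480, 85, 0]) mirror([1, 0, 0]) rotate([0, atan2(180, 800), 0]) cube([36, 59, 820]);
translate([0, 925, 0]) rotate([0, atan2(180, 800), 0]) cube([36, 59, 820]);
translate([480, 925, 0]) mirror([1, 0, 0]) rotate([0, atan2(180, 800), 0]) cube([36, 59, 820]);


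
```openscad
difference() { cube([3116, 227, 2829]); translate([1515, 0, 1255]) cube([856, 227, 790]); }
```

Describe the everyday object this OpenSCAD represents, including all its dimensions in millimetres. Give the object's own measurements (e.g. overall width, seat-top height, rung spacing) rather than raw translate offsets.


A wall 3116 mm long (x), 227 mm thick (y), 2829 mm tall, with a rectangular window opening cut through it. The opening is 856 mm wide and 790 mm tall; its sill is at z = 1255 mm and its near (−x) edge is 1515 mm from the wall's −x end. The opening passes through the full wall thickness.


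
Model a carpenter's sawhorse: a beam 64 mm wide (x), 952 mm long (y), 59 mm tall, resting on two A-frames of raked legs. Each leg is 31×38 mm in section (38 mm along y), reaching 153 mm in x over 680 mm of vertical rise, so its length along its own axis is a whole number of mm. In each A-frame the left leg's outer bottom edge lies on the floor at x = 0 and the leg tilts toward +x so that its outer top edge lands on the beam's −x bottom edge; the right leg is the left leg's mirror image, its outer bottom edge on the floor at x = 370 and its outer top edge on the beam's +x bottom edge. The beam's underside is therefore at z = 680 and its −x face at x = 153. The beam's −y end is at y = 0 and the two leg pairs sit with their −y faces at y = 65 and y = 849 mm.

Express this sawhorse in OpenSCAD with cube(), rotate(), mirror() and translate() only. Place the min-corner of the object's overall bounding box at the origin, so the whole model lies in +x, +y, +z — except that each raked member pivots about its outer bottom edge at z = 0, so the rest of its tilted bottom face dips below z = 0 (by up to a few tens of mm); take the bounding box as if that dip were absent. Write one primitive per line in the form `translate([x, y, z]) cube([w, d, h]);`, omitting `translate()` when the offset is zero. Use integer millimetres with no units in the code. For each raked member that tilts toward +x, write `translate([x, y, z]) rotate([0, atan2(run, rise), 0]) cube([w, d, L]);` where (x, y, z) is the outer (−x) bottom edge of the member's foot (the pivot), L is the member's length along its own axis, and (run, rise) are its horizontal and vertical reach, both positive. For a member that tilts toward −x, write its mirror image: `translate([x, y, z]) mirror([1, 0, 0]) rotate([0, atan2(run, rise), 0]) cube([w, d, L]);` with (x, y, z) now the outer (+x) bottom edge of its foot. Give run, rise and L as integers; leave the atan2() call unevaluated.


// leg length = √(153² + 680²) = 697
// right-leg outer foot x = 2·153 + 64 = 370
// beam min-corner = (153, 0, 680)
translate([153, 0, 680]) cube([64, 952, 59]);
translate([0, 65, 0]) rotate([0, atan2(153, 680), 0]) cube([31, 38, 697]);
translate([370, 65, 0]) mirror([1, 0, 0]) rotate([0, atan2(153, 680), 0]) cube([31, 38, 697]);
translate([0, 849, 0]) rotate([0, atan2(153, 680), 0]) cube([31, 38, 697]);
translate([370, 849, 0]) mirror([1, 0, 0]) rotate([0, atan2(153, 680), 0]) cube([31, 38, 697]);


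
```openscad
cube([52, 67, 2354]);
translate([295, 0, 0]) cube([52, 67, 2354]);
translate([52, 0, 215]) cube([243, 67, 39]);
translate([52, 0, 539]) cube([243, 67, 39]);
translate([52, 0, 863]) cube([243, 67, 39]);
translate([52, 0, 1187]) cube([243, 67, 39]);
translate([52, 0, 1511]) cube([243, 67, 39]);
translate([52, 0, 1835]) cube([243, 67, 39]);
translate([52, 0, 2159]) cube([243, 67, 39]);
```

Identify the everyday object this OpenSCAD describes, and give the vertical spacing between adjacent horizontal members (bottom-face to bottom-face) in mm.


A ladder. The rung spacing is 324 mm.

Two tall 52×67 posts with 7 short bars between them — a ladder. Adjacent rungs sit at z = 215 and z = 539, so the spacing is 539 − 215 = 324 mm.


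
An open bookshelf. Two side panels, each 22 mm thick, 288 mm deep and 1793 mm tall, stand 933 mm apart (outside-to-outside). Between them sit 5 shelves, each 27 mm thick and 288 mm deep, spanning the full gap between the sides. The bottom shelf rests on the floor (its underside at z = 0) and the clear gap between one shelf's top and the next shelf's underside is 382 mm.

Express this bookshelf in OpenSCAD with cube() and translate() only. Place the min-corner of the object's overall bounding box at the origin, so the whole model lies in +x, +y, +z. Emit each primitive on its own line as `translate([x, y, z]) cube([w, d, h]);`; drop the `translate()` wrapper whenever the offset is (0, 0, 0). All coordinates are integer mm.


cube([22, 288, 1793]);
translate([911, 0, 0]) cube([22, 288, 1793]);
translate([22, 0, 0]) cube([889, 288, 27]);
translate([22, 0, 409]) cube([889, 288, 27]);
translate([22, 0, 818]) cube([889, 288, 27]);
translate([22, 0, 1227]) cube([889, 288, 27]);
translate([22, 0, 1636]) cube([889, 288, 27]);


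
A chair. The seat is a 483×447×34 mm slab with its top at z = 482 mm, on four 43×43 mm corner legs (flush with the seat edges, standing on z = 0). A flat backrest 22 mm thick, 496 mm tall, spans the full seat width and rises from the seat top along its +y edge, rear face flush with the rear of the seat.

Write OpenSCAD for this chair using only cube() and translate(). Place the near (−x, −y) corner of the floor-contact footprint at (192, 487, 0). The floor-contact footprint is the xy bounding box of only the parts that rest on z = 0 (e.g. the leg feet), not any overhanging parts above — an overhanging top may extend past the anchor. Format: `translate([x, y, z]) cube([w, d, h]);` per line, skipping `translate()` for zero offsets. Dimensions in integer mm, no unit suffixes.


// leg_h = 482 - 34 = 448
translate([192, 487, 448]) cube([483, 447, 34]);
translate([192, 487, 0]) cube([43, 43, 448]);
translate([632, 487, 0]) cube([43, 43, 448]);
translate([192, 891, 0]) cube([43, 43, 448]);
translate([632, 891, 0]) cube([43, 43, 448]);
translate([192, 912, 482]) cube([483, 22, 496]);


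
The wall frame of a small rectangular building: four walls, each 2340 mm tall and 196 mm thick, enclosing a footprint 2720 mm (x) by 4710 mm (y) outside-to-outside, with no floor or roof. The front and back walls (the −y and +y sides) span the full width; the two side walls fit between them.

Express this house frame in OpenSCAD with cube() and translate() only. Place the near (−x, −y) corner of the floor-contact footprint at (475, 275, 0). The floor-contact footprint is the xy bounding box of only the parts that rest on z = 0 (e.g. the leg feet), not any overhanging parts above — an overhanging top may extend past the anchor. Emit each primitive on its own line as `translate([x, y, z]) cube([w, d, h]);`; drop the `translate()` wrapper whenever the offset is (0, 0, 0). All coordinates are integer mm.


translate([475, 275, 0]) cube([2720, 196, 2340]);
translate([475, 4789, 0]) cube([2720, 196, 2340]);
translate([475, 471, 0]) cube([196, 4318, 2340]);
translate([2999, 471, 0]) cube([196, 4318, 2340]);


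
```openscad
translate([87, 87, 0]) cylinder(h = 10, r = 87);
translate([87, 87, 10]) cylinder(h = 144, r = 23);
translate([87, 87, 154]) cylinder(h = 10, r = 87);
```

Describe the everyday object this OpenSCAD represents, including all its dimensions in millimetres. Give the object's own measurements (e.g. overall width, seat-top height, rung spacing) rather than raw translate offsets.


A spool: two coaxial disc flanges of radius 87 mm and thickness 10 mm, joined by a core cylinder of radius 23 mm and height 144 mm. The lower flange rests on z = 0 and the three cylinders share a vertical axis.


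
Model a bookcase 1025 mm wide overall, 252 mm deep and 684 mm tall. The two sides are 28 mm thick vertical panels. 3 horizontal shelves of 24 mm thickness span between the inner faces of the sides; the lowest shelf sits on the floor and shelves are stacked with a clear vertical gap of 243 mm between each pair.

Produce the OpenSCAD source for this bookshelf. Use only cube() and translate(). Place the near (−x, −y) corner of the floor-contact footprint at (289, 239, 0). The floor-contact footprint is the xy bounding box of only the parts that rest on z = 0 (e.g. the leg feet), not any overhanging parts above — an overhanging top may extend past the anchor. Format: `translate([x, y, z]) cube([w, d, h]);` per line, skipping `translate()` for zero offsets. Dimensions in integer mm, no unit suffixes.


translate([289, 239, 0]) cube([28, 252, 684]);
translate([1286, 239, 0]) cube([28, 252, 684]);
translate([317, 239, 0]) cube([969, 252, 24]);
translate([317, 239, 267]) cube([969, 252, 24]);
translate([317, 239, 534]) cube([969, 252, 24]);


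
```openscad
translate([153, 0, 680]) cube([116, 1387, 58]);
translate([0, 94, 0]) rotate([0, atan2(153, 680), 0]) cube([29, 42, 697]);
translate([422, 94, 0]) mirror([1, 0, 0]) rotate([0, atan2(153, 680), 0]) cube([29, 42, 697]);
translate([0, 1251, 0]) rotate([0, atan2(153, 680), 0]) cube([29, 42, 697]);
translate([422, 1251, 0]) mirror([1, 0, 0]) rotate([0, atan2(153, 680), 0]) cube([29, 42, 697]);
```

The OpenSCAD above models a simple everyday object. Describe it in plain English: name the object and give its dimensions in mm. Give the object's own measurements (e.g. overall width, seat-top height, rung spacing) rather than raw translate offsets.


A sawhorse. A 116×1387×58 mm beam (x, y, z) sits on two A-frame leg pairs. Each pair is two raked legs of 29×42 mm section (42 mm along y) splaying symmetrically in x. Each leg rises 680 mm vertically over 153 mm of horizontal reach and is 697 mm long along its own axis. Every leg's outer bottom edge rests on the floor and its outer top edge meets a bottom edge of the beam — the left legs (tilting toward +x) meet the beam's −x bottom edge, the right legs (their mirror images, tilting toward −x) meet its +x bottom edge — so the leg tops tuck under the beam, the beam's underside is 680 mm above the floor, and the feet are 422 mm apart outside-to-outside with the beam centred between them. The two leg pairs are set in 94 mm from either end of the beam.


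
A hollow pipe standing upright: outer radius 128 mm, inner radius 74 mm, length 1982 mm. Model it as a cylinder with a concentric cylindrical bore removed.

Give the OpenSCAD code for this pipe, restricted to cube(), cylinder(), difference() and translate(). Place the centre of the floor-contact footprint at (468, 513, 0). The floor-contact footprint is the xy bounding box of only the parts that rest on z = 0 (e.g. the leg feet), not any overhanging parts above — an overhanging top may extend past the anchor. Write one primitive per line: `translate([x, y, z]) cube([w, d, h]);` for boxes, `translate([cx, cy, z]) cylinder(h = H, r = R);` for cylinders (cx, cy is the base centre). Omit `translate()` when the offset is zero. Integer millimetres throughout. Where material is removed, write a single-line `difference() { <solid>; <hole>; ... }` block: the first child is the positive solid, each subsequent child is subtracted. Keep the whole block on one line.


difference() { translate([468, 513, 0]) cylinder(h = 1982, r = 128); translate([468, 513, 0]) cylinder(h = 1982, r = 74); }


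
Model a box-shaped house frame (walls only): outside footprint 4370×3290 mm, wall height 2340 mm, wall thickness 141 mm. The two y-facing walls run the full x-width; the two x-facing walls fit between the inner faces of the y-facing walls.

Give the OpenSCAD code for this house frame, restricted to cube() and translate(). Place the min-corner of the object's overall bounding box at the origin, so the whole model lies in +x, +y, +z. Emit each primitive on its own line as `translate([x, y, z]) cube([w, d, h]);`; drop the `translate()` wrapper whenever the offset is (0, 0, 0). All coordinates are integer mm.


cube([4370, 141, 2340]);
translate([0, 3149, 0]) cube([4370, 141, 2340]);
translate([0, 141, 0]) cube([141, 3008, 2340]);
translate([4229, 141, 0]) cube([141, 3008, 2340]);


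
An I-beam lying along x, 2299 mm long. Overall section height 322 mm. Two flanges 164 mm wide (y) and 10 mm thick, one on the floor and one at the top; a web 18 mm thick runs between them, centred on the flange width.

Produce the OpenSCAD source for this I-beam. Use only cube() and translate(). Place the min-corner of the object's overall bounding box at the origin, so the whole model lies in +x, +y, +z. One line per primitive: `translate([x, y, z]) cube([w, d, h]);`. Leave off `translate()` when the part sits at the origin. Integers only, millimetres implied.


cube([2299, 164, 10]);
translate([0, 73, 10]) cube([2299, 18, 302]);
translate([0, 0, 312]) cube([2299, 164, 10]);


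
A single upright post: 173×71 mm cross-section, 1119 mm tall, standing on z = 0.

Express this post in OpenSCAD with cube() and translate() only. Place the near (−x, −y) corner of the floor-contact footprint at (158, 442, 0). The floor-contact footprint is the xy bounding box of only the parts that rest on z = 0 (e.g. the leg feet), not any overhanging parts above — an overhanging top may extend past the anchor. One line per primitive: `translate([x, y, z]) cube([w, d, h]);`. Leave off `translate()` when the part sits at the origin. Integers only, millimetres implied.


translate([158, 442, 0]) cube([173, 71, 1119]);


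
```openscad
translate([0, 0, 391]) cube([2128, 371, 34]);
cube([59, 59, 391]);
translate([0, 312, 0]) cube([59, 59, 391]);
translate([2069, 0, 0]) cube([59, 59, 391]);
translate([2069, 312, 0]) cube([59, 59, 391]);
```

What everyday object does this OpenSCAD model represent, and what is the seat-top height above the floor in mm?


A bench. The seat-top height is 425 mm.

A long slab on four corner posts — a bench. The slab sits at z = 391 with thickness 34, so the top is 391 + 34 = 425 mm.


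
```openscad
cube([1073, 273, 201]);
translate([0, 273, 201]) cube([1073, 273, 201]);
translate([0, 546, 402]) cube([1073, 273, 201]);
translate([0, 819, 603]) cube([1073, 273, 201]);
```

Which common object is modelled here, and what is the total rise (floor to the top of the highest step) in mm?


A staircase. The total rise is 804 mm.

4 identical blocks, each offset up and back from the previous — a staircase. Each step is 201 mm tall and there are 4 of them, so the total rise is 4 × 201 = 804 mm.


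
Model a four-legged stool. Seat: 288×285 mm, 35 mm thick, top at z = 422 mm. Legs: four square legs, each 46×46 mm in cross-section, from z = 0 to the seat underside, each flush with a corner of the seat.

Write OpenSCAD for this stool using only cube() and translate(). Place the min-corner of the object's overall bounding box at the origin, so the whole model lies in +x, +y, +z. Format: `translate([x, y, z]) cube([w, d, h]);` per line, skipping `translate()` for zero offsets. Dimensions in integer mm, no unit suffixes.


// leg_h = 422 - 35 = 387
translate([0, 0, 387]) cube([288, 285, 35]);
cube([46, 46, 387]);
translate([242, 0, 0]) cube([46, 46, 387]);
translate([0, 239, 0]) cube([46, 46, 387]);
translate([242, 239, 0]) cube([46, 46, 387]);


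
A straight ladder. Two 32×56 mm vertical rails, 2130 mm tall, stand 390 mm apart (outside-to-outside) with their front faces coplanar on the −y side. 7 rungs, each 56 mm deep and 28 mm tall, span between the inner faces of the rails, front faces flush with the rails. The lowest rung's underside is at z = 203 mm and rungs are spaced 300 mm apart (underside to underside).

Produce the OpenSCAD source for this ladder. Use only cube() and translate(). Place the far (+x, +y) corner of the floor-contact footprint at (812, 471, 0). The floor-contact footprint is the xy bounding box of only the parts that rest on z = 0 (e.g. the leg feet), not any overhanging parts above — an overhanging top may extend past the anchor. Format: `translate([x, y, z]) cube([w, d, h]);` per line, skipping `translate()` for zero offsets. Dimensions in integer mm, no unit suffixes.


translate([422, 415, 0]) cube([32, 56, 2130]);
translate([780, 415, 0]) cube([32, 56, 2130]);
translate([454, 415, 203]) cube([326, 56, 28]);
translate([454, 415, 503]) cube([326, 56, 28]);
translate([454, 415, 803]) cube([326, 56, 28]);
translate([454, 415, 1103]) cube([326, 56, 28]);
translate([454, 415, 1403]) cube([326, 56, 28]);
translate([454, 415, 1703]) cube([326, 56, 28]);
translate([454, 415, 2003]) cube([326, 56, 28]);


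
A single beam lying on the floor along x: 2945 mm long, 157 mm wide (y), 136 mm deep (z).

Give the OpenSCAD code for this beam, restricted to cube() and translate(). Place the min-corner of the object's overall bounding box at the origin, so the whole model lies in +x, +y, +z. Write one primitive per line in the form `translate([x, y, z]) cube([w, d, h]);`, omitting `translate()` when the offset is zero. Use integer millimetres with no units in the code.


cube([2945, 157, 136]);


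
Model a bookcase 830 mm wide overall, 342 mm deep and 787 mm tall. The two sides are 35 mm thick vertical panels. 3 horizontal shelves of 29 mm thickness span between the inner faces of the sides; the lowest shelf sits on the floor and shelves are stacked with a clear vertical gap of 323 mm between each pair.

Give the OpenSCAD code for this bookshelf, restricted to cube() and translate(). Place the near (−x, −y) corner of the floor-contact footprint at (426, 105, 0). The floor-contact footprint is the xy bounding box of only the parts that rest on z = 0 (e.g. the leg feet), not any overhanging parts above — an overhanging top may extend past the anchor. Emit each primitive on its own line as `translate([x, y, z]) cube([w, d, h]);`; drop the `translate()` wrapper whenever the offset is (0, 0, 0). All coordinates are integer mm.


translate([426, 105, 0]) cube([35, 342, 787]);
translate([1221, 105, 0]) cube([35, 342, 787]);
translate([461, 105, 0]) cube([760, 342, 29]);
translate([461, 105, 352]) cube([760, 342, 29]);
translate([461, 105, 704]) cube([760, 342, 29]);


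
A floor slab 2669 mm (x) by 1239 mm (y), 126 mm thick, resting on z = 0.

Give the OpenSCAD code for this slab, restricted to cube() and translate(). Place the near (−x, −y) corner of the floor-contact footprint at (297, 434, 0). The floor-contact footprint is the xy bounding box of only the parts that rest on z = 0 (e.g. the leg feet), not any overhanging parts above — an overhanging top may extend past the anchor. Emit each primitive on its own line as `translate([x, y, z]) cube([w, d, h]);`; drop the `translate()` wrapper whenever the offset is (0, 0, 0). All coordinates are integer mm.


translate([297, 434, 0]) cube([2669, 1239, 126]);


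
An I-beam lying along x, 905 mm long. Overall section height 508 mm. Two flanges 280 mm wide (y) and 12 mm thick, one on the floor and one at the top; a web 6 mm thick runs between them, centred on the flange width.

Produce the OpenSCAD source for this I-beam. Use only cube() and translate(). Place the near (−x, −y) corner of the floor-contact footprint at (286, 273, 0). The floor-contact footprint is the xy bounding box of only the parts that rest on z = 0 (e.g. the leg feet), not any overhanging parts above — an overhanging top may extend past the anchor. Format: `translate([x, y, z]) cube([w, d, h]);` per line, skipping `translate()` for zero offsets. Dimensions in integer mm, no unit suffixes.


translate([286, 273, 0]) cube([905, 280, 12]);
translate([286, 410, 12]) cube([905, 6, 484]);
translate([286, 273, 496]) cube([905, 280, 12]);


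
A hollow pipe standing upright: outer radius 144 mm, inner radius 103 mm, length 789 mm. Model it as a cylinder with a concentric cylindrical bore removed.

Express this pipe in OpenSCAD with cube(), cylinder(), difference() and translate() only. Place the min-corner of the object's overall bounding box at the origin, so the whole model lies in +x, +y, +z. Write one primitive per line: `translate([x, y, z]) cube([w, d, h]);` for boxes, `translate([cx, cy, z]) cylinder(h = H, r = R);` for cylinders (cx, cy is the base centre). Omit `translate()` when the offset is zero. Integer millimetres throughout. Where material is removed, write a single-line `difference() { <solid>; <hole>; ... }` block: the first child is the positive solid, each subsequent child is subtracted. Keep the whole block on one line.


difference() { translate([144, 144, 0]) cylinder(h = 789, r = 144); translate([144, 144, 0]) cylinder(h = 789, r = 103); }


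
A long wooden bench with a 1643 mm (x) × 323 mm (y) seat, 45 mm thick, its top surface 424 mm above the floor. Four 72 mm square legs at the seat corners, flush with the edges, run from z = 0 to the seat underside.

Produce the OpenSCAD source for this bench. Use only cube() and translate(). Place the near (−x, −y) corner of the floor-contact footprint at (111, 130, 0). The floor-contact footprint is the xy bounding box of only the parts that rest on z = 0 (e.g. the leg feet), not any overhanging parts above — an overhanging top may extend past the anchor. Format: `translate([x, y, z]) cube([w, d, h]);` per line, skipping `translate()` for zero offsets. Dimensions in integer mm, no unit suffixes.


translate([111, 130, 379]) cube([1643, 323, 45]);
translate([111, 130, 0]) cube([72, 72, 379]);
translate([111, 381, 0]) cube([72, 72, 379]);
translate([1682, 130, 0]) cube([72, 72, 379]);
translate([1682, 381, 0]) cube([72, 72, 379]);


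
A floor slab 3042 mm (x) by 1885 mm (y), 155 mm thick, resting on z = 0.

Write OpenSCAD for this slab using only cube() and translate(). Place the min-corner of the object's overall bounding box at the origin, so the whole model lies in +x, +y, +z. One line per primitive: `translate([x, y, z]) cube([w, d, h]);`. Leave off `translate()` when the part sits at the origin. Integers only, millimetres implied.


cube([3042, 1885, 155]);


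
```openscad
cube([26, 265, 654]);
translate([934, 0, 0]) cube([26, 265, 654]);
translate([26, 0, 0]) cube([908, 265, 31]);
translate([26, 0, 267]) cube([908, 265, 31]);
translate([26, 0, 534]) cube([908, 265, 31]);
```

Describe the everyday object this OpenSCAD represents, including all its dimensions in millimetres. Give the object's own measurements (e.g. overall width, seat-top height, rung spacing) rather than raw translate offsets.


An open bookshelf. Two side panels, each 26 mm thick, 265 mm deep and 654 mm tall, stand 960 mm apart (outside-to-outside). Between them sit 3 shelves, each 31 mm thick and 265 mm deep, spanning the full gap between the sides. The bottom shelf rests on the floor (its underside at z = 0) and the clear gap between one shelf's top and the next shelf's underside is 236 mm.


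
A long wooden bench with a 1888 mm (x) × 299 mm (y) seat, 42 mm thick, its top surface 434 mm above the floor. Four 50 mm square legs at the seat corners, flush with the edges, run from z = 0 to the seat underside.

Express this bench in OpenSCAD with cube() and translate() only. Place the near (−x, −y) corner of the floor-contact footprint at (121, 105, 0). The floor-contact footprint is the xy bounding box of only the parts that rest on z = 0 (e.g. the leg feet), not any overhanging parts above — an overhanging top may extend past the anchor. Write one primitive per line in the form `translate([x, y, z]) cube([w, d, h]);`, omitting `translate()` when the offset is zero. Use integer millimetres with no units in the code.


translate([121, 105, 392]) cube([1888, 299, 42]);
translate([121, 105, 0]) cube([50, 50, 392]);
translate([121, 354, 0]) cube([50, 50, 392]);
translate([1959, 105, 0]) cube([50, 50, 392]);
translate([1959, 354, 0]) cube([50, 50, 392]);


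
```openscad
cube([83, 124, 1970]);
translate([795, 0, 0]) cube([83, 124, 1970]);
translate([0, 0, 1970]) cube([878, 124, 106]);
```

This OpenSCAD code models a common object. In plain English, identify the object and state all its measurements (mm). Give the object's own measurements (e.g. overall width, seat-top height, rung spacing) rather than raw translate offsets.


A door frame. The clear opening is 712 mm wide and 1970 mm high. Two 83 mm wide jambs, 124 mm deep, stand either side of the opening from the floor to the top of the opening. A 106 mm thick head sits across the top of both jambs, spanning the full outside width of the frame.


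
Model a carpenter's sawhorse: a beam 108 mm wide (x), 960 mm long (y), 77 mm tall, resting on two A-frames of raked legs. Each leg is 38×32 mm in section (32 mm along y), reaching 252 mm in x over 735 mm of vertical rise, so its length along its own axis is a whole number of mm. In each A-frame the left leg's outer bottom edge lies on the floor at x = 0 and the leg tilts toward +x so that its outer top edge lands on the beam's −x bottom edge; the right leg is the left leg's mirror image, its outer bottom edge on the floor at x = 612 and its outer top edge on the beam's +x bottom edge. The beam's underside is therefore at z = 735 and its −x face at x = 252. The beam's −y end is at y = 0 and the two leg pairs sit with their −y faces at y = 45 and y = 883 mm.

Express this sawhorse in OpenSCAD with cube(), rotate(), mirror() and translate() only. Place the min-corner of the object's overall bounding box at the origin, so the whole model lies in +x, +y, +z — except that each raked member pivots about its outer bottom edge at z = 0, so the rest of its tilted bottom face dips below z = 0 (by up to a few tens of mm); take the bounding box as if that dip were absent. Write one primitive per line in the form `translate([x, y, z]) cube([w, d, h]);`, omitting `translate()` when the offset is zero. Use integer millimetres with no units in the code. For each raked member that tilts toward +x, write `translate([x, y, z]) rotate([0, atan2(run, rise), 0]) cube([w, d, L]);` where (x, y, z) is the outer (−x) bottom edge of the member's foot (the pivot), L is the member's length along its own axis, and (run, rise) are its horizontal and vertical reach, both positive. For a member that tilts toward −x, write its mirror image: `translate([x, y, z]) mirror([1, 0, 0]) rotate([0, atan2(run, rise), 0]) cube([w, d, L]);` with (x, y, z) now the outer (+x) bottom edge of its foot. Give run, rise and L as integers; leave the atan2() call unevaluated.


translate([252, 0, 735]) cube([108, 960, 77]);
translate([0, 45, 0]) rotate([0, atan2(252, 735), 0]) cube([38, 32, 777]);
translate([612, 45, 0]) mirror([1, 0, 0]) rotate([0, atan2(252, 735), 0]) cube([38, 32, 777]);
translate([0, 883, 0]) rotate([0, atan2(252, 735), 0]) cube([38, 32, 777]);
translate([612, 883, 0]) mirror([1, 0, 0]) rotate([0, atan2(252, 735), 0]) cube([38, 32, 777]);


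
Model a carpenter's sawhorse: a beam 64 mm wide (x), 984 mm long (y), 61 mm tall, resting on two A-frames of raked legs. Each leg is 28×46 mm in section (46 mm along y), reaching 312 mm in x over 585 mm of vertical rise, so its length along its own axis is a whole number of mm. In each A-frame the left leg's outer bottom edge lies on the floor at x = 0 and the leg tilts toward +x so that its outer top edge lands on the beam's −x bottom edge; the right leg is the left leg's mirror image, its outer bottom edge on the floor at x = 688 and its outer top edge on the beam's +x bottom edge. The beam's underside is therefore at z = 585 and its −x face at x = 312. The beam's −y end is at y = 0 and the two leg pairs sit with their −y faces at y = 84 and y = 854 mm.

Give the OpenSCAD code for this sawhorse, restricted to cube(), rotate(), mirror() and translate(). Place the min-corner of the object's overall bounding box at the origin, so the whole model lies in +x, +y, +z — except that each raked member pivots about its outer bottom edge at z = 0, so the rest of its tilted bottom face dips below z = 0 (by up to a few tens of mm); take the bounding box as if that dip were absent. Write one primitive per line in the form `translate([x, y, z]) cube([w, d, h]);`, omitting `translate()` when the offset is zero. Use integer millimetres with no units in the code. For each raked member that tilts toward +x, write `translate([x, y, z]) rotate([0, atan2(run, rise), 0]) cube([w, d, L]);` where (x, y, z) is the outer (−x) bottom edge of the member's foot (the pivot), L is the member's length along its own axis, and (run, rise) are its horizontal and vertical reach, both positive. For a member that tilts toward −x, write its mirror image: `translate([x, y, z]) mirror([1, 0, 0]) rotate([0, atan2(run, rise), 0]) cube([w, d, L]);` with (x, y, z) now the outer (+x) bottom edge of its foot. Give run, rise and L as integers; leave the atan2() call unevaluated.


translate([312, 0, 585]) cube([64, 984, 61]);
translate([0, 84, 0]) rotate([0, atan2(312, 585), 0]) cube([28, 46, 663]);
translate([688, 84, 0]) mirror([1, 0, 0]) rotate([0, atan2(312, 585), 0]) cube([28, 46, 663]);
translate([0, 854, 0]) rotate([0, atan2(312, 585), 0]) cube([28, 46, 663]);
translate([688, 854, 0]) mirror([1, 0, 0]) rotate([0, atan2(312, 585), 0]) cube([28, 46, 663]);


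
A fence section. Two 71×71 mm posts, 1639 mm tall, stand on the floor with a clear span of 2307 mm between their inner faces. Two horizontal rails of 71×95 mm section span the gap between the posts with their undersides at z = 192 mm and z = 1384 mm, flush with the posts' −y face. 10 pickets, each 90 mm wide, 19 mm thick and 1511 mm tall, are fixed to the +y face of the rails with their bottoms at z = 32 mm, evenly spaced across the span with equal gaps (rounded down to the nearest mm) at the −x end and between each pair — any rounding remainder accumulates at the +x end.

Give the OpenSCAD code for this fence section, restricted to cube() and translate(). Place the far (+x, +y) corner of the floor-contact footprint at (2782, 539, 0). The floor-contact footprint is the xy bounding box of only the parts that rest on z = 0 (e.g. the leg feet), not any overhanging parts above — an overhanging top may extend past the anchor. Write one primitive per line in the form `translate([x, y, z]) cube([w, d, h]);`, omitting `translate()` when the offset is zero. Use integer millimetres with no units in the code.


translate([333, 468, 0]) cube([71, 71, 1639]);
translate([2711, 468, 0]) cube([71, 71, 1639]);
translate([404, 468, 192]) cube([2307, 71, 95]);
translate([404, 468, 1384]) cube([2307, 71, 95]);
translate([531, 539, 32]) cube([90, 19, 1511]);
translate([748, 539, 32]) cube([90, 19, 1511]);
translate([965, 539, 32]) cube([90, 19, 1511]);
translate([1182, 539, 32]) cube([90, 19, 1511]);
translate([1399, 539, 32]) cube([90, 19, 1511]);
translate([1616, 539, 32]) cube([90, 19, 1511]);
translate([1833, 539, 32]) cube([90, 19, 1511]);
translate([2050, 539, 32]) cube([90, 19, 1511]);
translate([2267, 539, 32]) cube([90, 19, 1511]);
translate([2484, 539, 32]) cube([90, 19, 1511]);


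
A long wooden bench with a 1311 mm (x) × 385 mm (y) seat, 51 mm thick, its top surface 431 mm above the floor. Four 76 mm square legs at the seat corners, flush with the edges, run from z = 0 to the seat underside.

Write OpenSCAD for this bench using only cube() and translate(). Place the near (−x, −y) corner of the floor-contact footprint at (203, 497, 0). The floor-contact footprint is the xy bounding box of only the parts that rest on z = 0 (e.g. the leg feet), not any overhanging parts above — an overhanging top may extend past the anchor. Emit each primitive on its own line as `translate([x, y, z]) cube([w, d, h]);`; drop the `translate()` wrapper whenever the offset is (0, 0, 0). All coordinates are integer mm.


// leg_h = 431 − 51 = 380
translate([203, 497, 380]) cube([1311, 385, 51]);
translate([203, 497, 0]) cube([76, 76, 380]);
translate([203, 806, 0]) cube([76, 76, 380]);
translate([1438, 497, 0]) cube([76, 76, 380]);
translate([1438, 806, 0]) cube([76, 76, 380]);


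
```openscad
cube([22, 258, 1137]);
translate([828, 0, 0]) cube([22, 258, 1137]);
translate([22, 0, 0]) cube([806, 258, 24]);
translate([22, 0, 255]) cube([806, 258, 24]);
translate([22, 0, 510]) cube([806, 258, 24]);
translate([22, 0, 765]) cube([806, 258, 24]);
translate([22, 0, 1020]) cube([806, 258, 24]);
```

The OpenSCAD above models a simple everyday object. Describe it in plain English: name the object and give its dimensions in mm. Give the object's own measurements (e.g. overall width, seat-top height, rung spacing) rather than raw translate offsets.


An open bookshelf. Two side panels, each 22 mm thick, 258 mm deep and 1137 mm tall, stand 850 mm apart (outside-to-outside). Between them sit 5 shelves, each 24 mm thick and 258 mm deep, spanning the full gap between the sides. The bottom shelf rests on the floor (its underside at z = 0) and the clear gap between one shelf's top and the next shelf's underside is 231 mm.


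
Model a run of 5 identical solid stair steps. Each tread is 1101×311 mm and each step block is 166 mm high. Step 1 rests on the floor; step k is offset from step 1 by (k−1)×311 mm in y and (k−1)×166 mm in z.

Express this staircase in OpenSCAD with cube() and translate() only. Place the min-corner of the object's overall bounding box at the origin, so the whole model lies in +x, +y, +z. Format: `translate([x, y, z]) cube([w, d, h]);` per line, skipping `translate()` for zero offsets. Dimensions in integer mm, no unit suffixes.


cube([1101, 311, 166]);
translate([0, 311, 166]) cube([1101, 311, 166]);
translate([0, 622, 332]) cube([1101, 311, 166]);
translate([0, 933, 498]) cube([1101, 311, 166]);
translate([0, 1244, 664]) cube([1101, 311, 166]);


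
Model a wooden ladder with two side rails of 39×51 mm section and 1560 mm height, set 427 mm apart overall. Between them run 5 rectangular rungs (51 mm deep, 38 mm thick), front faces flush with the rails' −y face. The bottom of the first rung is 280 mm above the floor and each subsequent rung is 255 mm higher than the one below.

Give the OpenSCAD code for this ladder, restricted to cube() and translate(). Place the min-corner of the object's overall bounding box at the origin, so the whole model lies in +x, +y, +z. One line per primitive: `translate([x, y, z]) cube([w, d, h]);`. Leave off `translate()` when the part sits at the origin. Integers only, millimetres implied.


cube([39, 51, 1560]);
translate([388, 0, 0]) cube([39, 51, 1560]);
translate([39, 0, 280]) cube([349, 51, 38]);
translate([39, 0, 535]) cube([349, 51, 38]);
translate([39, 0, 790]) cube([349, 51, 38]);
translate([39, 0, 1045]) cube([349, 51, 38]);
translate([39, 0, 1300]) cube([349, 51, 38]);


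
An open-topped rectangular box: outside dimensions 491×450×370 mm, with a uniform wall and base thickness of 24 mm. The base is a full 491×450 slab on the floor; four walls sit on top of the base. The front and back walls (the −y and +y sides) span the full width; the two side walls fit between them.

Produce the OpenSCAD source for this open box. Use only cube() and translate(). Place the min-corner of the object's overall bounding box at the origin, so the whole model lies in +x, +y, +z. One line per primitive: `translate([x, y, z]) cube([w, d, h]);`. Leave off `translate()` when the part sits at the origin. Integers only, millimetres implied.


cube([491, 450, 24]);
translate([0, 0, 24]) cube([491, 24, 346]);
translate([0, 426, 24]) cube([491, 24, 346]);
translate([0, 24, 24]) cube([24, 402, 346]);
translate([467, 24, 24]) cube([24, 402, 346]);


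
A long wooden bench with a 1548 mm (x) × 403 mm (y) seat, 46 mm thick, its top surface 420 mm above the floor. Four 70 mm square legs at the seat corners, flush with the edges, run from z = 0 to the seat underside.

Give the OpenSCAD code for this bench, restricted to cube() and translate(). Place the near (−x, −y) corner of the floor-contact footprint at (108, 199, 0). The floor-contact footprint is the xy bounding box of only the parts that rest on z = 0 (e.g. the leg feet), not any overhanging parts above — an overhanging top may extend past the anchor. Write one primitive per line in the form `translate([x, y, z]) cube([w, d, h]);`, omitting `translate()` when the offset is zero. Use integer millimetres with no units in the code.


translate([108, 199, 374]) cube([1548, 403, 46]);
translate([108, 199, 0]) cube([70, 70, 374]);
translate([108, 532, 0]) cube([70, 70, 374]);
translate([1586, 199, 0]) cube([70, 70, 374]);
translate([1586, 532, 0]) cube([70, 70, 374]);


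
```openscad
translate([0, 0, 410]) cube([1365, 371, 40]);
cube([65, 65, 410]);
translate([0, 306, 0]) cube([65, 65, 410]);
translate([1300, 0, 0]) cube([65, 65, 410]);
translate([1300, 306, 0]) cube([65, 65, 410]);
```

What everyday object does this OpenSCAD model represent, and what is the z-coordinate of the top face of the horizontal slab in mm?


A bench. The seat-top height is 450 mm.

A long slab on four corner posts — a bench. The slab sits at z = 410 with thickness 40, so the top is 410 + 40 = 450 mm.
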